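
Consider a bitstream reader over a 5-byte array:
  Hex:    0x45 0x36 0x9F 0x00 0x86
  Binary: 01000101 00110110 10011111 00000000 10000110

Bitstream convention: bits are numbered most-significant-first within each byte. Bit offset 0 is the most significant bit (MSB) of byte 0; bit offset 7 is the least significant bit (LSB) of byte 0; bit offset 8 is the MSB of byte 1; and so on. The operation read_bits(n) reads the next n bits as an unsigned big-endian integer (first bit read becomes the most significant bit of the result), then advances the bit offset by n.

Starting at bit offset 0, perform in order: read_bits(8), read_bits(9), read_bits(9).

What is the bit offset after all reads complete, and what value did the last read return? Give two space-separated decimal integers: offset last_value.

Read 1: bits[0:8] width=8 -> value=69 (bin 01000101); offset now 8 = byte 1 bit 0; 32 bits remain
Read 2: bits[8:17] width=9 -> value=109 (bin 001101101); offset now 17 = byte 2 bit 1; 23 bits remain
Read 3: bits[17:26] width=9 -> value=124 (bin 001111100); offset now 26 = byte 3 bit 2; 14 bits remain

Answer: 26 124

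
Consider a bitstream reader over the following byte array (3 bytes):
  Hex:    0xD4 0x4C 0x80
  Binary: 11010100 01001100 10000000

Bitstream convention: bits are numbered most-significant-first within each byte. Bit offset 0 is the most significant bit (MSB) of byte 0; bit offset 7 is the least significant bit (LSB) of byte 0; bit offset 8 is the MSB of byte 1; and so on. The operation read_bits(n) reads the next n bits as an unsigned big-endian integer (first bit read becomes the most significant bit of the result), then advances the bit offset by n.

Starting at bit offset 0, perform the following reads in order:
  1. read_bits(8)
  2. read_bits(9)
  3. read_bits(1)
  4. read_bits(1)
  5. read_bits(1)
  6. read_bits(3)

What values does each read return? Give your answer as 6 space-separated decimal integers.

Read 1: bits[0:8] width=8 -> value=212 (bin 11010100); offset now 8 = byte 1 bit 0; 16 bits remain
Read 2: bits[8:17] width=9 -> value=153 (bin 010011001); offset now 17 = byte 2 bit 1; 7 bits remain
Read 3: bits[17:18] width=1 -> value=0 (bin 0); offset now 18 = byte 2 bit 2; 6 bits remain
Read 4: bits[18:19] width=1 -> value=0 (bin 0); offset now 19 = byte 2 bit 3; 5 bits remain
Read 5: bits[19:20] width=1 -> value=0 (bin 0); offset now 20 = byte 2 bit 4; 4 bits remain
Read 6: bits[20:23] width=3 -> value=0 (bin 000); offset now 23 = byte 2 bit 7; 1 bits remain

Answer: 212 153 0 0 0 0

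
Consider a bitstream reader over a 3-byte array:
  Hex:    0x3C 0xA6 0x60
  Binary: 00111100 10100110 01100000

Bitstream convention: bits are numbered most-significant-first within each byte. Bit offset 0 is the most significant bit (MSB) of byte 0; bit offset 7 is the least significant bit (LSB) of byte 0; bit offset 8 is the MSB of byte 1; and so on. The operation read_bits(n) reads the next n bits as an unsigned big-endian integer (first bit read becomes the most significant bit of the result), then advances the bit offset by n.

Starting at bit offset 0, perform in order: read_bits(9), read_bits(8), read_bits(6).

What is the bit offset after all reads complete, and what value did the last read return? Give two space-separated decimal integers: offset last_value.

Answer: 23 48

Derivation:
Read 1: bits[0:9] width=9 -> value=121 (bin 001111001); offset now 9 = byte 1 bit 1; 15 bits remain
Read 2: bits[9:17] width=8 -> value=76 (bin 01001100); offset now 17 = byte 2 bit 1; 7 bits remain
Read 3: bits[17:23] width=6 -> value=48 (bin 110000); offset now 23 = byte 2 bit 7; 1 bits remain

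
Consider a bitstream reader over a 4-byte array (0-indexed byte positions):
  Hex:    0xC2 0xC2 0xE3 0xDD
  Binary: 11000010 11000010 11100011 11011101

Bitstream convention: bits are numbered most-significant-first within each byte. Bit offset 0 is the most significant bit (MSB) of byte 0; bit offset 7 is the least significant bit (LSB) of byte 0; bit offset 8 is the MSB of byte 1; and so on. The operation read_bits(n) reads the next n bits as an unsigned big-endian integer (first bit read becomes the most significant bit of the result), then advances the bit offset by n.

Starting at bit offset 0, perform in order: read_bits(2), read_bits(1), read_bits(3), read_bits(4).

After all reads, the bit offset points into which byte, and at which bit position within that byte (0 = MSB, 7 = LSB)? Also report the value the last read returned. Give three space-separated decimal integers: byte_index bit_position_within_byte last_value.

Answer: 1 2 11

Derivation:
Read 1: bits[0:2] width=2 -> value=3 (bin 11); offset now 2 = byte 0 bit 2; 30 bits remain
Read 2: bits[2:3] width=1 -> value=0 (bin 0); offset now 3 = byte 0 bit 3; 29 bits remain
Read 3: bits[3:6] width=3 -> value=0 (bin 000); offset now 6 = byte 0 bit 6; 26 bits remain
Read 4: bits[6:10] width=4 -> value=11 (bin 1011); offset now 10 = byte 1 bit 2; 22 bits remain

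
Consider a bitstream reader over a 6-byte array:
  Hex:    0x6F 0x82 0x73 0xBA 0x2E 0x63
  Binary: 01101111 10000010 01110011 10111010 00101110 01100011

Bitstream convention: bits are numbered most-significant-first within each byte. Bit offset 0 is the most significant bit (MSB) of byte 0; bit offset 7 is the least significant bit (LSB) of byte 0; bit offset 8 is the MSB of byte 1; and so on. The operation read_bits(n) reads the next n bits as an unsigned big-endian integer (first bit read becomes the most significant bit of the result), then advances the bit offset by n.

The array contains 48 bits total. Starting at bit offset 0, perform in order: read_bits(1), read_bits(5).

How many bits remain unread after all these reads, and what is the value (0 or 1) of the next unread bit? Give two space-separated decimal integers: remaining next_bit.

Answer: 42 1

Derivation:
Read 1: bits[0:1] width=1 -> value=0 (bin 0); offset now 1 = byte 0 bit 1; 47 bits remain
Read 2: bits[1:6] width=5 -> value=27 (bin 11011); offset now 6 = byte 0 bit 6; 42 bits remain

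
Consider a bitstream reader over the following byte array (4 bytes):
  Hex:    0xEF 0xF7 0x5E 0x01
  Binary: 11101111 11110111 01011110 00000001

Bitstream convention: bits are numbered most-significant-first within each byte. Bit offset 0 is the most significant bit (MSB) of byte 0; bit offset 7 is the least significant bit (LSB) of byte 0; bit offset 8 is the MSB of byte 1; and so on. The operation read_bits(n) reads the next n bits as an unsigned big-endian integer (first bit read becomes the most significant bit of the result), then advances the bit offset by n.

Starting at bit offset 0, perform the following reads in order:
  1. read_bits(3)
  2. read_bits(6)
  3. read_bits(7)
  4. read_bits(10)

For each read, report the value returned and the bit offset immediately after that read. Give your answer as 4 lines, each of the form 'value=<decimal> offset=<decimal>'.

Read 1: bits[0:3] width=3 -> value=7 (bin 111); offset now 3 = byte 0 bit 3; 29 bits remain
Read 2: bits[3:9] width=6 -> value=31 (bin 011111); offset now 9 = byte 1 bit 1; 23 bits remain
Read 3: bits[9:16] width=7 -> value=119 (bin 1110111); offset now 16 = byte 2 bit 0; 16 bits remain
Read 4: bits[16:26] width=10 -> value=376 (bin 0101111000); offset now 26 = byte 3 bit 2; 6 bits remain

Answer: value=7 offset=3
value=31 offset=9
value=119 offset=16
value=376 offset=26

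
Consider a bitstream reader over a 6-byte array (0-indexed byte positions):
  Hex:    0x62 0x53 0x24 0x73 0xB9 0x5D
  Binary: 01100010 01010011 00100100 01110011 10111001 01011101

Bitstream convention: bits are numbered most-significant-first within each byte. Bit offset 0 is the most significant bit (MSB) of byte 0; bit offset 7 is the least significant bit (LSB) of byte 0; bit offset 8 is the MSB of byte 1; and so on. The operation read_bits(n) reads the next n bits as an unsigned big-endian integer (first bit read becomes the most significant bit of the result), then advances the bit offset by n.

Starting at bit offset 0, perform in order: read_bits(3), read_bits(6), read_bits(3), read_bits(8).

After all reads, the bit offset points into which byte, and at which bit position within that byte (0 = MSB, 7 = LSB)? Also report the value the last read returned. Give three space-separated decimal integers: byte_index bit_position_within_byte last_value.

Answer: 2 4 50

Derivation:
Read 1: bits[0:3] width=3 -> value=3 (bin 011); offset now 3 = byte 0 bit 3; 45 bits remain
Read 2: bits[3:9] width=6 -> value=4 (bin 000100); offset now 9 = byte 1 bit 1; 39 bits remain
Read 3: bits[9:12] width=3 -> value=5 (bin 101); offset now 12 = byte 1 bit 4; 36 bits remain
Read 4: bits[12:20] width=8 -> value=50 (bin 00110010); offset now 20 = byte 2 bit 4; 28 bits remain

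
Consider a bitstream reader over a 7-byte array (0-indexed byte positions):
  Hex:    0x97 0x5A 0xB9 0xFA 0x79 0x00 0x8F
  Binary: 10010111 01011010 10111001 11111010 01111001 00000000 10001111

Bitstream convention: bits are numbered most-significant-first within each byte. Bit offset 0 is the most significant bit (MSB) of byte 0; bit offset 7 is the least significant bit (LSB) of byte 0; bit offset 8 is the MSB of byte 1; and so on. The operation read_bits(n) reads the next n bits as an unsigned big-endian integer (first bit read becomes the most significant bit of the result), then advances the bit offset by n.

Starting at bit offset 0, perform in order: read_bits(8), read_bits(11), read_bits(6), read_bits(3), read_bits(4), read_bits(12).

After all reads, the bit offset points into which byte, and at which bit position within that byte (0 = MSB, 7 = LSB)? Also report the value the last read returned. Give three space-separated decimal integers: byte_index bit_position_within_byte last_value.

Read 1: bits[0:8] width=8 -> value=151 (bin 10010111); offset now 8 = byte 1 bit 0; 48 bits remain
Read 2: bits[8:19] width=11 -> value=725 (bin 01011010101); offset now 19 = byte 2 bit 3; 37 bits remain
Read 3: bits[19:25] width=6 -> value=51 (bin 110011); offset now 25 = byte 3 bit 1; 31 bits remain
Read 4: bits[25:28] width=3 -> value=7 (bin 111); offset now 28 = byte 3 bit 4; 28 bits remain
Read 5: bits[28:32] width=4 -> value=10 (bin 1010); offset now 32 = byte 4 bit 0; 24 bits remain
Read 6: bits[32:44] width=12 -> value=1936 (bin 011110010000); offset now 44 = byte 5 bit 4; 12 bits remain

Answer: 5 4 1936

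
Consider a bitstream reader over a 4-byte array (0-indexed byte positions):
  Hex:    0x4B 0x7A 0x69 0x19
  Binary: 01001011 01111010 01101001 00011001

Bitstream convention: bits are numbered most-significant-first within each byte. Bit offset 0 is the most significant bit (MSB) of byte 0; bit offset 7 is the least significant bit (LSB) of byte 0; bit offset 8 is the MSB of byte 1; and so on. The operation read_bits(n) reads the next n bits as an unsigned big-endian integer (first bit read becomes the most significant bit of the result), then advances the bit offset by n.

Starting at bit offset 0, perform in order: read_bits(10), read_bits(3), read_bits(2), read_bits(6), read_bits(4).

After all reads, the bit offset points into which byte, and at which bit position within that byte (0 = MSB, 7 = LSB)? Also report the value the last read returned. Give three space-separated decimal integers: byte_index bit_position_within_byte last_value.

Answer: 3 1 2

Derivation:
Read 1: bits[0:10] width=10 -> value=301 (bin 0100101101); offset now 10 = byte 1 bit 2; 22 bits remain
Read 2: bits[10:13] width=3 -> value=7 (bin 111); offset now 13 = byte 1 bit 5; 19 bits remain
Read 3: bits[13:15] width=2 -> value=1 (bin 01); offset now 15 = byte 1 bit 7; 17 bits remain
Read 4: bits[15:21] width=6 -> value=13 (bin 001101); offset now 21 = byte 2 bit 5; 11 bits remain
Read 5: bits[21:25] width=4 -> value=2 (bin 0010); offset now 25 = byte 3 bit 1; 7 bits remain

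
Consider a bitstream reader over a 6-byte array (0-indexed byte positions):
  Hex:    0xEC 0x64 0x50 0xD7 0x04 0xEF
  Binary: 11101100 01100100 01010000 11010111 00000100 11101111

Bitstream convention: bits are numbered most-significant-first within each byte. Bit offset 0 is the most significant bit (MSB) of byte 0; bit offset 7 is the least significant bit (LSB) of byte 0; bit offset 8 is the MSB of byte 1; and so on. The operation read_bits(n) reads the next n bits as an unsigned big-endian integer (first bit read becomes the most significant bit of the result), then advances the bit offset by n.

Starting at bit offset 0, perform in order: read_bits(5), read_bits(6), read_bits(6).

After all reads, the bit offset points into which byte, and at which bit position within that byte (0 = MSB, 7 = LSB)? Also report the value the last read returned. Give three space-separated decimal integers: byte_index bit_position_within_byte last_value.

Read 1: bits[0:5] width=5 -> value=29 (bin 11101); offset now 5 = byte 0 bit 5; 43 bits remain
Read 2: bits[5:11] width=6 -> value=35 (bin 100011); offset now 11 = byte 1 bit 3; 37 bits remain
Read 3: bits[11:17] width=6 -> value=8 (bin 001000); offset now 17 = byte 2 bit 1; 31 bits remain

Answer: 2 1 8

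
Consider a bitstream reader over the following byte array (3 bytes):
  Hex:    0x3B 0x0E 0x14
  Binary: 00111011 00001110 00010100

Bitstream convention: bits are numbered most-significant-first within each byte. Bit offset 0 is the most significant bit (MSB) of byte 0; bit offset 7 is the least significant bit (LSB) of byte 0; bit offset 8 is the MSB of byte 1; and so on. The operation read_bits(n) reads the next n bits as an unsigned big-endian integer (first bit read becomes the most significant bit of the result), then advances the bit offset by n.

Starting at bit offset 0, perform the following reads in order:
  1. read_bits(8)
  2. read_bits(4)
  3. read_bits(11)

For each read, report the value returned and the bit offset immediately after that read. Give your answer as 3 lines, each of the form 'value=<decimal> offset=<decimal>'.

Read 1: bits[0:8] width=8 -> value=59 (bin 00111011); offset now 8 = byte 1 bit 0; 16 bits remain
Read 2: bits[8:12] width=4 -> value=0 (bin 0000); offset now 12 = byte 1 bit 4; 12 bits remain
Read 3: bits[12:23] width=11 -> value=1802 (bin 11100001010); offset now 23 = byte 2 bit 7; 1 bits remain

Answer: value=59 offset=8
value=0 offset=12
value=1802 offset=23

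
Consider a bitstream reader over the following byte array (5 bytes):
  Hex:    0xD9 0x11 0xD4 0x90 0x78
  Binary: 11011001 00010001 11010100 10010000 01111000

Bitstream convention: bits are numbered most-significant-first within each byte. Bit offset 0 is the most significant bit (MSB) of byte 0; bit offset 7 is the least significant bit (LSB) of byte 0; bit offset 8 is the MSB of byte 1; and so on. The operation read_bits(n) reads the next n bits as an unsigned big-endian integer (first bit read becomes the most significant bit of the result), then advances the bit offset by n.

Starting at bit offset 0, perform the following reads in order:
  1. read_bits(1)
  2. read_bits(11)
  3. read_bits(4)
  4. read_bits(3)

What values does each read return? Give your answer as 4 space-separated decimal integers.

Answer: 1 1425 1 6

Derivation:
Read 1: bits[0:1] width=1 -> value=1 (bin 1); offset now 1 = byte 0 bit 1; 39 bits remain
Read 2: bits[1:12] width=11 -> value=1425 (bin 10110010001); offset now 12 = byte 1 bit 4; 28 bits remain
Read 3: bits[12:16] width=4 -> value=1 (bin 0001); offset now 16 = byte 2 bit 0; 24 bits remain
Read 4: bits[16:19] width=3 -> value=6 (bin 110); offset now 19 = byte 2 bit 3; 21 bits remain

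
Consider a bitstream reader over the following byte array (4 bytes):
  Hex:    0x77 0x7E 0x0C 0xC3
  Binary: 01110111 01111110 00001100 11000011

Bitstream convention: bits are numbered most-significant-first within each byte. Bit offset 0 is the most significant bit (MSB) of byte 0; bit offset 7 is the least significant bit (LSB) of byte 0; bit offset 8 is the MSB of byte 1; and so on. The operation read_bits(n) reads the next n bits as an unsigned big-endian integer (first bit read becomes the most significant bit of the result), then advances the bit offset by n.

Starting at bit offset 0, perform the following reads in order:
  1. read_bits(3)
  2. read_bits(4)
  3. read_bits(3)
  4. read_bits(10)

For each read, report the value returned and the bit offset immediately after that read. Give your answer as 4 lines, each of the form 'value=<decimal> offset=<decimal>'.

Read 1: bits[0:3] width=3 -> value=3 (bin 011); offset now 3 = byte 0 bit 3; 29 bits remain
Read 2: bits[3:7] width=4 -> value=11 (bin 1011); offset now 7 = byte 0 bit 7; 25 bits remain
Read 3: bits[7:10] width=3 -> value=5 (bin 101); offset now 10 = byte 1 bit 2; 22 bits remain
Read 4: bits[10:20] width=10 -> value=992 (bin 1111100000); offset now 20 = byte 2 bit 4; 12 bits remain

Answer: value=3 offset=3
value=11 offset=7
value=5 offset=10
value=992 offset=20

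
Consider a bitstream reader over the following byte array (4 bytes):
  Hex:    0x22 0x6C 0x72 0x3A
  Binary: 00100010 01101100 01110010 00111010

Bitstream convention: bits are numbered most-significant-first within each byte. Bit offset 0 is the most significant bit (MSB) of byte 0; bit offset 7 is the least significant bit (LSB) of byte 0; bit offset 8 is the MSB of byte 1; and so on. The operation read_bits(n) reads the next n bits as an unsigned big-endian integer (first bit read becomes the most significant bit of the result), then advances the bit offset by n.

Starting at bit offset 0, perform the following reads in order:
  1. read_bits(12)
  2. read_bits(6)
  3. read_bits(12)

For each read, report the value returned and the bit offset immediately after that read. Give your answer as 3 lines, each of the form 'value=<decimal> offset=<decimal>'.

Read 1: bits[0:12] width=12 -> value=550 (bin 001000100110); offset now 12 = byte 1 bit 4; 20 bits remain
Read 2: bits[12:18] width=6 -> value=49 (bin 110001); offset now 18 = byte 2 bit 2; 14 bits remain
Read 3: bits[18:30] width=12 -> value=3214 (bin 110010001110); offset now 30 = byte 3 bit 6; 2 bits remain

Answer: value=550 offset=12
value=49 offset=18
value=3214 offset=30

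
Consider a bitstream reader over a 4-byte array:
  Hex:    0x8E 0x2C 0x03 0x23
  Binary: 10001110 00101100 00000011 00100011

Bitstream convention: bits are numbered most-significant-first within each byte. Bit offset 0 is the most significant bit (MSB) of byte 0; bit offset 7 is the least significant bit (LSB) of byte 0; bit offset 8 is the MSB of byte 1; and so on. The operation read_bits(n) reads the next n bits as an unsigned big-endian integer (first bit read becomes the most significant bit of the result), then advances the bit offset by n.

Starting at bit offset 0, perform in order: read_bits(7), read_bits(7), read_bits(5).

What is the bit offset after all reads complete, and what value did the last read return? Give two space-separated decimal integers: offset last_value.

Read 1: bits[0:7] width=7 -> value=71 (bin 1000111); offset now 7 = byte 0 bit 7; 25 bits remain
Read 2: bits[7:14] width=7 -> value=11 (bin 0001011); offset now 14 = byte 1 bit 6; 18 bits remain
Read 3: bits[14:19] width=5 -> value=0 (bin 00000); offset now 19 = byte 2 bit 3; 13 bits remain

Answer: 19 0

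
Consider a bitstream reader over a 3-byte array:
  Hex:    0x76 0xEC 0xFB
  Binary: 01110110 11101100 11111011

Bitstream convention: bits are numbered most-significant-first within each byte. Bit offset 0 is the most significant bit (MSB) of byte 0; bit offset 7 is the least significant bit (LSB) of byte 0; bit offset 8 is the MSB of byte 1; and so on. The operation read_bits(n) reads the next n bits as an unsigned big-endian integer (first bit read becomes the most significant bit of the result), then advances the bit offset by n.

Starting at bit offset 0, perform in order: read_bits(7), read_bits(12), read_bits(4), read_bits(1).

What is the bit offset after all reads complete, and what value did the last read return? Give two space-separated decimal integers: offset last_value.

Answer: 24 1

Derivation:
Read 1: bits[0:7] width=7 -> value=59 (bin 0111011); offset now 7 = byte 0 bit 7; 17 bits remain
Read 2: bits[7:19] width=12 -> value=1895 (bin 011101100111); offset now 19 = byte 2 bit 3; 5 bits remain
Read 3: bits[19:23] width=4 -> value=13 (bin 1101); offset now 23 = byte 2 bit 7; 1 bits remain
Read 4: bits[23:24] width=1 -> value=1 (bin 1); offset now 24 = byte 3 bit 0; 0 bits remain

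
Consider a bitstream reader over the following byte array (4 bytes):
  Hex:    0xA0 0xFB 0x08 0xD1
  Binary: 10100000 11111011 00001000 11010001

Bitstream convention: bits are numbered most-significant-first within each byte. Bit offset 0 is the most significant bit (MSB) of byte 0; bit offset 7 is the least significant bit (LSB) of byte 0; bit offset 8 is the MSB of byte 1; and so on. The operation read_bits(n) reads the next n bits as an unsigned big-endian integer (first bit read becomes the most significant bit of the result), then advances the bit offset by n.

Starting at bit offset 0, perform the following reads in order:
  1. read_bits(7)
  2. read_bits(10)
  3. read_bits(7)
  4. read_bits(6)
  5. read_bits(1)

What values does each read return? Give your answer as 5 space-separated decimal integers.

Read 1: bits[0:7] width=7 -> value=80 (bin 1010000); offset now 7 = byte 0 bit 7; 25 bits remain
Read 2: bits[7:17] width=10 -> value=502 (bin 0111110110); offset now 17 = byte 2 bit 1; 15 bits remain
Read 3: bits[17:24] width=7 -> value=8 (bin 0001000); offset now 24 = byte 3 bit 0; 8 bits remain
Read 4: bits[24:30] width=6 -> value=52 (bin 110100); offset now 30 = byte 3 bit 6; 2 bits remain
Read 5: bits[30:31] width=1 -> value=0 (bin 0); offset now 31 = byte 3 bit 7; 1 bits remain

Answer: 80 502 8 52 0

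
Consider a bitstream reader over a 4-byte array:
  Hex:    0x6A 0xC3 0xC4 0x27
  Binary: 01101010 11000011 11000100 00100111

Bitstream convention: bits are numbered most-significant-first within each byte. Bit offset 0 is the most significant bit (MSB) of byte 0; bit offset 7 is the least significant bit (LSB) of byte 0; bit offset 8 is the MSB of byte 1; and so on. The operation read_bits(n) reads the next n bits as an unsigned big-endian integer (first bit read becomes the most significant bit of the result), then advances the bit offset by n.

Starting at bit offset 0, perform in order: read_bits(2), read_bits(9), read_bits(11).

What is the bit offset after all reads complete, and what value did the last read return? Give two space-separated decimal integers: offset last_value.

Read 1: bits[0:2] width=2 -> value=1 (bin 01); offset now 2 = byte 0 bit 2; 30 bits remain
Read 2: bits[2:11] width=9 -> value=342 (bin 101010110); offset now 11 = byte 1 bit 3; 21 bits remain
Read 3: bits[11:22] width=11 -> value=241 (bin 00011110001); offset now 22 = byte 2 bit 6; 10 bits remain

Answer: 22 241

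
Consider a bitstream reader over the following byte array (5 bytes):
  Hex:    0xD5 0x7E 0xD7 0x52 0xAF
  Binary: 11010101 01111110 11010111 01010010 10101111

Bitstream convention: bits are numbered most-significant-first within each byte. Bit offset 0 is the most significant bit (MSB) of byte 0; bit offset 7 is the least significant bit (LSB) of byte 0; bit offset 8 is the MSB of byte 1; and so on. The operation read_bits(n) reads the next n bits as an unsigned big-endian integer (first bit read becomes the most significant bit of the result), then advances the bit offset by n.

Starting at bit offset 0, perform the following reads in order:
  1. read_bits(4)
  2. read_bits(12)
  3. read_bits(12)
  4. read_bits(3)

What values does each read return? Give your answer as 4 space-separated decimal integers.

Read 1: bits[0:4] width=4 -> value=13 (bin 1101); offset now 4 = byte 0 bit 4; 36 bits remain
Read 2: bits[4:16] width=12 -> value=1406 (bin 010101111110); offset now 16 = byte 2 bit 0; 24 bits remain
Read 3: bits[16:28] width=12 -> value=3445 (bin 110101110101); offset now 28 = byte 3 bit 4; 12 bits remain
Read 4: bits[28:31] width=3 -> value=1 (bin 001); offset now 31 = byte 3 bit 7; 9 bits remain

Answer: 13 1406 3445 1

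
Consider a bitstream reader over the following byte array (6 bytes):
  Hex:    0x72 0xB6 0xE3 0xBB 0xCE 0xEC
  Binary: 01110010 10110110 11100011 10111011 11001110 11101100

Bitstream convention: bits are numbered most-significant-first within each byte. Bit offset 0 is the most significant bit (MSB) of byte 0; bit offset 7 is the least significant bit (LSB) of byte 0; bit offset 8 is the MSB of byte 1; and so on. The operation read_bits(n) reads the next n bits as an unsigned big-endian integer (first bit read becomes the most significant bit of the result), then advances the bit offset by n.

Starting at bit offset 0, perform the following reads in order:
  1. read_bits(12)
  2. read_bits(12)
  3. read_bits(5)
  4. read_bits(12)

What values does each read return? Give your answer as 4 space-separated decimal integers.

Read 1: bits[0:12] width=12 -> value=1835 (bin 011100101011); offset now 12 = byte 1 bit 4; 36 bits remain
Read 2: bits[12:24] width=12 -> value=1763 (bin 011011100011); offset now 24 = byte 3 bit 0; 24 bits remain
Read 3: bits[24:29] width=5 -> value=23 (bin 10111); offset now 29 = byte 3 bit 5; 19 bits remain
Read 4: bits[29:41] width=12 -> value=1949 (bin 011110011101); offset now 41 = byte 5 bit 1; 7 bits remain

Answer: 1835 1763 23 1949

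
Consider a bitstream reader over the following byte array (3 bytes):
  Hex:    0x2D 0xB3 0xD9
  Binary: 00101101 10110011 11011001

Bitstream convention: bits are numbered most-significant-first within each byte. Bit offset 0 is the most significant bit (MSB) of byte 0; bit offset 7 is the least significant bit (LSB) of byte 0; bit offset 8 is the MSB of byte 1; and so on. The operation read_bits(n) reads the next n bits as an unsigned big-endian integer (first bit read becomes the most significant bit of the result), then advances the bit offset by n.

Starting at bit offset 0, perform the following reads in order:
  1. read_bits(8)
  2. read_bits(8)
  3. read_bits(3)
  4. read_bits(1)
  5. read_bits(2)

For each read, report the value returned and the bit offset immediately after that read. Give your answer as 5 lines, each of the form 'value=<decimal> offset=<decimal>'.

Answer: value=45 offset=8
value=179 offset=16
value=6 offset=19
value=1 offset=20
value=2 offset=22

Derivation:
Read 1: bits[0:8] width=8 -> value=45 (bin 00101101); offset now 8 = byte 1 bit 0; 16 bits remain
Read 2: bits[8:16] width=8 -> value=179 (bin 10110011); offset now 16 = byte 2 bit 0; 8 bits remain
Read 3: bits[16:19] width=3 -> value=6 (bin 110); offset now 19 = byte 2 bit 3; 5 bits remain
Read 4: bits[19:20] width=1 -> value=1 (bin 1); offset now 20 = byte 2 bit 4; 4 bits remain
Read 5: bits[20:22] width=2 -> value=2 (bin 10); offset now 22 = byte 2 bit 6; 2 bits remain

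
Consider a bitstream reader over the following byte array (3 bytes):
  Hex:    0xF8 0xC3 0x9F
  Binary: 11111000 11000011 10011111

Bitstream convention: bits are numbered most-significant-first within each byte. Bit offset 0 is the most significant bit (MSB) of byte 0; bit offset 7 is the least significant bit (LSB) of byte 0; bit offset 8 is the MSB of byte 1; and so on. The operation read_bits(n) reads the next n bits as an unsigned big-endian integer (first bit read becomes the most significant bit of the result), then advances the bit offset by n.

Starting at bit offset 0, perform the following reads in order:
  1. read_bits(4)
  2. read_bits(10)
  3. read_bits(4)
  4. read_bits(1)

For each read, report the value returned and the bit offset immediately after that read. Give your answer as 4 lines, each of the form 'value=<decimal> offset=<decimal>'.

Read 1: bits[0:4] width=4 -> value=15 (bin 1111); offset now 4 = byte 0 bit 4; 20 bits remain
Read 2: bits[4:14] width=10 -> value=560 (bin 1000110000); offset now 14 = byte 1 bit 6; 10 bits remain
Read 3: bits[14:18] width=4 -> value=14 (bin 1110); offset now 18 = byte 2 bit 2; 6 bits remain
Read 4: bits[18:19] width=1 -> value=0 (bin 0); offset now 19 = byte 2 bit 3; 5 bits remain

Answer: value=15 offset=4
value=560 offset=14
value=14 offset=18
value=0 offset=19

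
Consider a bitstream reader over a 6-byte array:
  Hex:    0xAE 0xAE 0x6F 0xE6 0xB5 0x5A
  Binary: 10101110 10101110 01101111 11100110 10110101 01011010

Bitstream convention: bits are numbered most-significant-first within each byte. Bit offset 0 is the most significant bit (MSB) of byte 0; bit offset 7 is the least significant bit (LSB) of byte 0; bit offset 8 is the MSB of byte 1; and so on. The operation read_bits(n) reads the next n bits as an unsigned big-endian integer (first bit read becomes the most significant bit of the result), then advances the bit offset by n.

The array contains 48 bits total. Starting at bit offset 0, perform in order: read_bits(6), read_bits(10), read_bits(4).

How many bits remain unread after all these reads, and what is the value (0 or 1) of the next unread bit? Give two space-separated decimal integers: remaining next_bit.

Read 1: bits[0:6] width=6 -> value=43 (bin 101011); offset now 6 = byte 0 bit 6; 42 bits remain
Read 2: bits[6:16] width=10 -> value=686 (bin 1010101110); offset now 16 = byte 2 bit 0; 32 bits remain
Read 3: bits[16:20] width=4 -> value=6 (bin 0110); offset now 20 = byte 2 bit 4; 28 bits remain

Answer: 28 1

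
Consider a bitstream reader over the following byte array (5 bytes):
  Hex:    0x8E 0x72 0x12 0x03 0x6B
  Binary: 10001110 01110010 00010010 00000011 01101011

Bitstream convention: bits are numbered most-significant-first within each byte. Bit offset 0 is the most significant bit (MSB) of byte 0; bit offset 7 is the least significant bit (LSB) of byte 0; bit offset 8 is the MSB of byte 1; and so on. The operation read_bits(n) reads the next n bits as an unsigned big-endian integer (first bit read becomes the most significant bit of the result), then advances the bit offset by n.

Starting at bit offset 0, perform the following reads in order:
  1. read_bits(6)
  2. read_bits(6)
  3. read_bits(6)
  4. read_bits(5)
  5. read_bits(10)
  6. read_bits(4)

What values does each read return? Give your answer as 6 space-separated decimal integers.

Answer: 35 39 8 9 6 13

Derivation:
Read 1: bits[0:6] width=6 -> value=35 (bin 100011); offset now 6 = byte 0 bit 6; 34 bits remain
Read 2: bits[6:12] width=6 -> value=39 (bin 100111); offset now 12 = byte 1 bit 4; 28 bits remain
Read 3: bits[12:18] width=6 -> value=8 (bin 001000); offset now 18 = byte 2 bit 2; 22 bits remain
Read 4: bits[18:23] width=5 -> value=9 (bin 01001); offset now 23 = byte 2 bit 7; 17 bits remain
Read 5: bits[23:33] width=10 -> value=6 (bin 0000000110); offset now 33 = byte 4 bit 1; 7 bits remain
Read 6: bits[33:37] width=4 -> value=13 (bin 1101); offset now 37 = byte 4 bit 5; 3 bits remain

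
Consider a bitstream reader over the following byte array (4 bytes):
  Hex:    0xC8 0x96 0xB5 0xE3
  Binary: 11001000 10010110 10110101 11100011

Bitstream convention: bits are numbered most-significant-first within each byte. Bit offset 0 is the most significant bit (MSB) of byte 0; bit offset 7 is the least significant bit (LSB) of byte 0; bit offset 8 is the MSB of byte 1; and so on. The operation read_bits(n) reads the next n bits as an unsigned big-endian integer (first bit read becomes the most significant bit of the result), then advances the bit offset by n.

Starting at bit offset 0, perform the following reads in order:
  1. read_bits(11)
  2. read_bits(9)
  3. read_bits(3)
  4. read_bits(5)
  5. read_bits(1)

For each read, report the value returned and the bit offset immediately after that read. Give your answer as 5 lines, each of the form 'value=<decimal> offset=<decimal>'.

Read 1: bits[0:11] width=11 -> value=1604 (bin 11001000100); offset now 11 = byte 1 bit 3; 21 bits remain
Read 2: bits[11:20] width=9 -> value=363 (bin 101101011); offset now 20 = byte 2 bit 4; 12 bits remain
Read 3: bits[20:23] width=3 -> value=2 (bin 010); offset now 23 = byte 2 bit 7; 9 bits remain
Read 4: bits[23:28] width=5 -> value=30 (bin 11110); offset now 28 = byte 3 bit 4; 4 bits remain
Read 5: bits[28:29] width=1 -> value=0 (bin 0); offset now 29 = byte 3 bit 5; 3 bits remain

Answer: value=1604 offset=11
value=363 offset=20
value=2 offset=23
value=30 offset=28
value=0 offset=29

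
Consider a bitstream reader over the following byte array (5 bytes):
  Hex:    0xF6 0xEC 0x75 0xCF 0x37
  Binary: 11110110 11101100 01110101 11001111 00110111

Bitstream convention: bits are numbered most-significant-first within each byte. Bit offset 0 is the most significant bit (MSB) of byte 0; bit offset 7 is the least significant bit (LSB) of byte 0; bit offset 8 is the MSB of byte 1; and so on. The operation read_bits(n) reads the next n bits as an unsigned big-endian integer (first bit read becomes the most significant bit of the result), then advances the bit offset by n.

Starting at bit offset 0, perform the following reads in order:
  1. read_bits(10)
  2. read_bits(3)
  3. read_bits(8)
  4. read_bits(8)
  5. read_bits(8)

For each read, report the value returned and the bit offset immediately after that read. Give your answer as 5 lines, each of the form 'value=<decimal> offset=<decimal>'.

Read 1: bits[0:10] width=10 -> value=987 (bin 1111011011); offset now 10 = byte 1 bit 2; 30 bits remain
Read 2: bits[10:13] width=3 -> value=5 (bin 101); offset now 13 = byte 1 bit 5; 27 bits remain
Read 3: bits[13:21] width=8 -> value=142 (bin 10001110); offset now 21 = byte 2 bit 5; 19 bits remain
Read 4: bits[21:29] width=8 -> value=185 (bin 10111001); offset now 29 = byte 3 bit 5; 11 bits remain
Read 5: bits[29:37] width=8 -> value=230 (bin 11100110); offset now 37 = byte 4 bit 5; 3 bits remain

Answer: value=987 offset=10
value=5 offset=13
value=142 offset=21
value=185 offset=29
value=230 offset=37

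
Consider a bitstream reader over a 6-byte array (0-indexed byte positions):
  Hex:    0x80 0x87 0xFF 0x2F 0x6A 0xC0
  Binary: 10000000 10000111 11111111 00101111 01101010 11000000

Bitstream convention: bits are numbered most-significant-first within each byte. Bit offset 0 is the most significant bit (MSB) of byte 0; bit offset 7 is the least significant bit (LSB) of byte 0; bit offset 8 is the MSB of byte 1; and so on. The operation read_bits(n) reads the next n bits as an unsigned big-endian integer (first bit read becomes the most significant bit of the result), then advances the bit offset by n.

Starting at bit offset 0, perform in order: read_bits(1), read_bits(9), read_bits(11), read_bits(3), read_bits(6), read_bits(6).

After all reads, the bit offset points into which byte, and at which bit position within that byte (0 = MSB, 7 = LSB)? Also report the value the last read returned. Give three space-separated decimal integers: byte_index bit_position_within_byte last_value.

Read 1: bits[0:1] width=1 -> value=1 (bin 1); offset now 1 = byte 0 bit 1; 47 bits remain
Read 2: bits[1:10] width=9 -> value=2 (bin 000000010); offset now 10 = byte 1 bit 2; 38 bits remain
Read 3: bits[10:21] width=11 -> value=255 (bin 00011111111); offset now 21 = byte 2 bit 5; 27 bits remain
Read 4: bits[21:24] width=3 -> value=7 (bin 111); offset now 24 = byte 3 bit 0; 24 bits remain
Read 5: bits[24:30] width=6 -> value=11 (bin 001011); offset now 30 = byte 3 bit 6; 18 bits remain
Read 6: bits[30:36] width=6 -> value=54 (bin 110110); offset now 36 = byte 4 bit 4; 12 bits remain

Answer: 4 4 54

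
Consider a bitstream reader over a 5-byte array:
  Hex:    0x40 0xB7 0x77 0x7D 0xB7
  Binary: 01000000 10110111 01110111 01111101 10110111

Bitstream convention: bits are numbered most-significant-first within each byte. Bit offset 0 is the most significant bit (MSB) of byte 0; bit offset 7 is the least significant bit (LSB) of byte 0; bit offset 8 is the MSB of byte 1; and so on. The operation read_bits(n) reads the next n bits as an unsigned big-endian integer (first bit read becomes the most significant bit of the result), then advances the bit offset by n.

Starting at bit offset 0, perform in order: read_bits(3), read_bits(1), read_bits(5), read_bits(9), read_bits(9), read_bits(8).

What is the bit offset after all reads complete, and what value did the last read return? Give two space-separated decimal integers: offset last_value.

Answer: 35 237

Derivation:
Read 1: bits[0:3] width=3 -> value=2 (bin 010); offset now 3 = byte 0 bit 3; 37 bits remain
Read 2: bits[3:4] width=1 -> value=0 (bin 0); offset now 4 = byte 0 bit 4; 36 bits remain
Read 3: bits[4:9] width=5 -> value=1 (bin 00001); offset now 9 = byte 1 bit 1; 31 bits remain
Read 4: bits[9:18] width=9 -> value=221 (bin 011011101); offset now 18 = byte 2 bit 2; 22 bits remain
Read 5: bits[18:27] width=9 -> value=443 (bin 110111011); offset now 27 = byte 3 bit 3; 13 bits remain
Read 6: bits[27:35] width=8 -> value=237 (bin 11101101); offset now 35 = byte 4 bit 3; 5 bits remain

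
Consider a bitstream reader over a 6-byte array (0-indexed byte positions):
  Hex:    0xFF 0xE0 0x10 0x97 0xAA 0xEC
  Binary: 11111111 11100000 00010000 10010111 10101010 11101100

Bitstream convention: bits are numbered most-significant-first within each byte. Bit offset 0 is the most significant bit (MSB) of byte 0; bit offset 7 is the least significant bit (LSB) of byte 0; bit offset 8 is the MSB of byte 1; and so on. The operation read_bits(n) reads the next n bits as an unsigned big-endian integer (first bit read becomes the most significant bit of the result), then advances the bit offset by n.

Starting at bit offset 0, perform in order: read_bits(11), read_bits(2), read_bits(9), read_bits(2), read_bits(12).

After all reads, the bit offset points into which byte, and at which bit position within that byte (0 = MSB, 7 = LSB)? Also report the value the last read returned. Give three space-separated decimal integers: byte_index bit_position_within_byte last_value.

Answer: 4 4 2426

Derivation:
Read 1: bits[0:11] width=11 -> value=2047 (bin 11111111111); offset now 11 = byte 1 bit 3; 37 bits remain
Read 2: bits[11:13] width=2 -> value=0 (bin 00); offset now 13 = byte 1 bit 5; 35 bits remain
Read 3: bits[13:22] width=9 -> value=4 (bin 000000100); offset now 22 = byte 2 bit 6; 26 bits remain
Read 4: bits[22:24] width=2 -> value=0 (bin 00); offset now 24 = byte 3 bit 0; 24 bits remain
Read 5: bits[24:36] width=12 -> value=2426 (bin 100101111010); offset now 36 = byte 4 bit 4; 12 bits remain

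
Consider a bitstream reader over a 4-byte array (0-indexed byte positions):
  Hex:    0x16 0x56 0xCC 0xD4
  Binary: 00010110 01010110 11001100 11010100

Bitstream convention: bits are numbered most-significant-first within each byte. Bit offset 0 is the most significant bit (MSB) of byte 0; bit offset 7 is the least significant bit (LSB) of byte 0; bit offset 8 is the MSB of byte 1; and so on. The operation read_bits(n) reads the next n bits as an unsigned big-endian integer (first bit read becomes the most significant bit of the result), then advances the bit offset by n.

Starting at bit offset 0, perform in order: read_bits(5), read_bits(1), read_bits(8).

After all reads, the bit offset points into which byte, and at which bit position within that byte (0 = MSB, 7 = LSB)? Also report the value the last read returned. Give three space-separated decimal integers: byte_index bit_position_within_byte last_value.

Read 1: bits[0:5] width=5 -> value=2 (bin 00010); offset now 5 = byte 0 bit 5; 27 bits remain
Read 2: bits[5:6] width=1 -> value=1 (bin 1); offset now 6 = byte 0 bit 6; 26 bits remain
Read 3: bits[6:14] width=8 -> value=149 (bin 10010101); offset now 14 = byte 1 bit 6; 18 bits remain

Answer: 1 6 149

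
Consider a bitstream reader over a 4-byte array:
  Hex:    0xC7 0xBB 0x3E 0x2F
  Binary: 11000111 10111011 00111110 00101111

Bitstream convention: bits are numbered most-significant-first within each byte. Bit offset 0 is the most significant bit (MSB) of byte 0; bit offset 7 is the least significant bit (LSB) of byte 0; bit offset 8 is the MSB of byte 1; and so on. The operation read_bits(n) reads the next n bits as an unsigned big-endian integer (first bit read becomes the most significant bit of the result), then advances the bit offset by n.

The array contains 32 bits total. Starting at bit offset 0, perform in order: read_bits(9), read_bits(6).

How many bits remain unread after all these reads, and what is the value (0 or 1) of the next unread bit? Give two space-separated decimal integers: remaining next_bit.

Answer: 17 1

Derivation:
Read 1: bits[0:9] width=9 -> value=399 (bin 110001111); offset now 9 = byte 1 bit 1; 23 bits remain
Read 2: bits[9:15] width=6 -> value=29 (bin 011101); offset now 15 = byte 1 bit 7; 17 bits remain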